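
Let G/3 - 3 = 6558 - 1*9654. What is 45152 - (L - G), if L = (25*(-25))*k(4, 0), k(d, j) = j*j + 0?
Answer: 35873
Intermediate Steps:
k(d, j) = j² (k(d, j) = j² + 0 = j²)
G = -9279 (G = 9 + 3*(6558 - 1*9654) = 9 + 3*(6558 - 9654) = 9 + 3*(-3096) = 9 - 9288 = -9279)
L = 0 (L = (25*(-25))*0² = -625*0 = 0)
45152 - (L - G) = 45152 - (0 - 1*(-9279)) = 45152 - (0 + 9279) = 45152 - 1*9279 = 45152 - 9279 = 35873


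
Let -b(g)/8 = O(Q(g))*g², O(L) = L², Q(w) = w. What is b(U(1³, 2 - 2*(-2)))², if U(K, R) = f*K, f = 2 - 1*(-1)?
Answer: 419904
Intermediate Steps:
f = 3 (f = 2 + 1 = 3)
U(K, R) = 3*K
b(g) = -8*g⁴ (b(g) = -8*g²*g² = -8*g⁴)
b(U(1³, 2 - 2*(-2)))² = (-8*(3*1³)⁴)² = (-8*(3*1)⁴)² = (-8*3⁴)² = (-8*81)² = (-648)² = 419904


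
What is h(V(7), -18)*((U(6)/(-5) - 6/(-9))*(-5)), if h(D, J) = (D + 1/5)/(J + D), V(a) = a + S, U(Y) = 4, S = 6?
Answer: -44/25 ≈ -1.7600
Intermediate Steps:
V(a) = 6 + a (V(a) = a + 6 = 6 + a)
h(D, J) = (1/5 + D)/(D + J) (h(D, J) = (D + 1/5)/(D + J) = (1/5 + D)/(D + J))
h(V(7), -18)*((U(6)/(-5) - 6/(-9))*(-5)) = ((1/5 + (6 + 7))/((6 + 7) - 18))*((4/(-5) - 6/(-9))*(-5)) = ((1/5 + 13)/(13 - 18))*((4*(-1/5) - 6*(-1/9))*(-5)) = ((66/5)/(-5))*((-4/5 + 2/3)*(-5)) = (-1/5*66/5)*(-2/15*(-5)) = -66/25*2/3 = -44/25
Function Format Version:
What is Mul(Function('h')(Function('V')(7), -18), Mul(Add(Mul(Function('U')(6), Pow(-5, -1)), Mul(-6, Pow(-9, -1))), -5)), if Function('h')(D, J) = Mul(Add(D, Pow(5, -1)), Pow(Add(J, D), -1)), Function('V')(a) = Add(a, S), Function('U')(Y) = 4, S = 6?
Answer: Rational(-44, 25) ≈ -1.7600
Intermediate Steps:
Function('V')(a) = Add(6, a) (Function('V')(a) = Add(a, 6) = Add(6, a))
Function('h')(D, J) = Mul(Pow(Add(D, J), -1), Add(Rational(1, 5), D)) (Function('h')(D, J) = Mul(Add(D, Rational(1, 5)), Pow(Add(D, J), -1)) = Mul(Add(Rational(1, 5), D), Pow(Add(D, J), -1)) = Mul(Pow(Add(D, J), -1), Add(Rational(1, 5), D)))
Mul(Function('h')(Function('V')(7), -18), Mul(Add(Mul(Function('U')(6), Pow(-5, -1)), Mul(-6, Pow(-9, -1))), -5)) = Mul(Mul(Pow(Add(Add(6, 7), -18), -1), Add(Rational(1, 5), Add(6, 7))), Mul(Add(Mul(4, Pow(-5, -1)), Mul(-6, Pow(-9, -1))), -5)) = Mul(Mul(Pow(Add(13, -18), -1), Add(Rational(1, 5), 13)), Mul(Add(Mul(4, Rational(-1, 5)), Mul(-6, Rational(-1, 9))), -5)) = Mul(Mul(Pow(-5, -1), Rational(66, 5)), Mul(Add(Rational(-4, 5), Rational(2, 3)), -5)) = Mul(Mul(Rational(-1, 5), Rational(66, 5)), Mul(Rational(-2, 15), -5)) = Mul(Rational(-66, 25), Rational(2, 3)) = Rational(-44, 25)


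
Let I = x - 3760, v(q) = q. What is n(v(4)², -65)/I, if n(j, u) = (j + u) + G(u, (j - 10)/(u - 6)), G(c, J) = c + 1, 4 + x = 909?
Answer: 113/2855 ≈ 0.039580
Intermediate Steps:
x = 905 (x = -4 + 909 = 905)
I = -2855 (I = 905 - 3760 = -2855)
G(c, J) = 1 + c
n(j, u) = 1 + j + 2*u (n(j, u) = (j + u) + (1 + u) = 1 + j + 2*u)
n(v(4)², -65)/I = (1 + 4² + 2*(-65))/(-2855) = (1 + 16 - 130)*(-1/2855) = -113*(-1/2855) = 113/2855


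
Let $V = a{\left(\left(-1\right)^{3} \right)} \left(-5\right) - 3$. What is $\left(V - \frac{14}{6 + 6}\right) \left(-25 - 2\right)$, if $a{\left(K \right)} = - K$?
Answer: $\frac{495}{2} \approx 247.5$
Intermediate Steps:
$V = -8$ ($V = - \left(-1\right)^{3} \left(-5\right) - 3 = \left(-1\right) \left(-1\right) \left(-5\right) - 3 = 1 \left(-5\right) - 3 = -5 - 3 = -8$)
$\left(V - \frac{14}{6 + 6}\right) \left(-25 - 2\right) = \left(-8 - \frac{14}{6 + 6}\right) \left(-25 - 2\right) = \left(-8 - \frac{14}{12}\right) \left(-25 - 2\right) = \left(-8 - \frac{7}{6}\right) \left(-27\right) = \left(- \frac{55}{6}\right) \left(-27\right) = \frac{495}{2}$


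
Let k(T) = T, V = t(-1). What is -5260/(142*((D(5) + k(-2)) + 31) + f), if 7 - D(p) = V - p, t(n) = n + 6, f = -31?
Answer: -5260/5081 ≈ -1.0352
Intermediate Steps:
t(n) = 6 + n
V = 5 (V = 6 - 1 = 5)
D(p) = 2 + p (D(p) = 7 - (5 - p) = 7 + (-5 + p) = 2 + p)
-5260/(142*((D(5) + k(-2)) + 31) + f) = -5260/(142*(((2 + 5) - 2) + 31) - 31) = -5260/(142*((7 - 2) + 31) - 31) = -5260/(142*(5 + 31) - 31) = -5260/(142*36 - 31) = -5260/(5112 - 31) = -5260/5081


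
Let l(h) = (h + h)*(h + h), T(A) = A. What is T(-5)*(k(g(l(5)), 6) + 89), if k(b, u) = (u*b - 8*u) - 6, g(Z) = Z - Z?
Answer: -175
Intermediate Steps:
l(h) = 4*h**2 (l(h) = (2*h)*(2*h) = 4*h**2)
g(Z) = 0
k(b, u) = -6 - 8*u + b*u (k(b, u) = (b*u - 8*u) - 6 = (-8*u + b*u) - 6 = -6 - 8*u + b*u)
T(-5)*(k(g(l(5)), 6) + 89) = -5*((-6 - 8*6 + 0*6) + 89) = -5*((-6 - 48 + 0) + 89) = -5*(-54 + 89) = -5*35 = -175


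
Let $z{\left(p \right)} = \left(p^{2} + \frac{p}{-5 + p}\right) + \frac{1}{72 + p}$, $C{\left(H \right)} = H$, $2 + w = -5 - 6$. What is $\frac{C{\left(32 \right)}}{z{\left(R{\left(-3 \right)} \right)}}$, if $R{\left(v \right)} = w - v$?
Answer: $\frac{5952}{18727} \approx 0.31783$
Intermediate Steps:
$w = -13$ ($w = -2 - 11 = -13$)
$R{\left(v \right)} = -13 - v$
$z{\left(p \right)} = p^{2} + \frac{1}{72 + p} + \frac{p}{-5 + p}$ ($z{\left(p \right)} = \left(p^{2} + \frac{p}{-5 + p}\right) + \frac{1}{72 + p} = p^{2} + \frac{1}{72 + p} + \frac{p}{-5 + p}$)
$\frac{C{\left(32 \right)}}{z{\left(R{\left(-3 \right)} \right)}} = \frac{32}{\frac{1}{-360 + \left(-13 - -3\right)^{2} + 67 \left(-13 - -3\right)} \left(-5 + \left(-13 - -3\right)^{4} - 359 \left(-13 - -3\right)^{2} + 67 \left(-13 - -3\right)^{3} + 73 \left(-13 - -3\right)\right)} = \frac{32}{\frac{1}{-360 + \left(-13 + 3\right)^{2} + 67 \left(-13 + 3\right)} \left(-5 + \left(-13 + 3\right)^{4} - 359 \left(-13 + 3\right)^{2} + 67 \left(-13 + 3\right)^{3} + 73 \left(-13 + 3\right)\right)} = \frac{32}{\frac{1}{-360 + \left(-10\right)^{2} + 67 \left(-10\right)} \left(-5 + \left(-10\right)^{4} - 359 \left(-10\right)^{2} + 67 \left(-10\right)^{3} + 73 \left(-10\right)\right)} = \frac{32}{\frac{1}{-360 + 100 - 670} \left(-5 + 10000 - 35900 + 67 \left(-1000\right) - 730\right)} = \frac{32}{\frac{1}{-930} \left(-5 + 10000 - 35900 - 67000 - 730\right)} = \frac{32}{\left(- \frac{1}{930}\right) \left(-93635\right)} = \frac{32}{\frac{18727}{186}} = 32 \cdot \frac{186}{18727} = \frac{5952}{18727}$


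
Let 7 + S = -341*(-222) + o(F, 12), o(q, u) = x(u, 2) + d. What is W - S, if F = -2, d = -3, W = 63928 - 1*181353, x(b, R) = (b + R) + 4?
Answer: -193135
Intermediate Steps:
x(b, R) = 4 + R + b (x(b, R) = (R + b) + 4 = 4 + R + b)
W = -117425 (W = 63928 - 181353 = -117425)
o(q, u) = 3 + u (o(q, u) = (4 + 2 + u) - 3 = (6 + u) - 3 = 3 + u)
S = 75710 (S = -7 + (-341*(-222) + (3 + 12)) = -7 + (75702 + 15) = -7 + 75717 = 75710)
W - S = -117425 - 1*75710 = -117425 - 75710 = -193135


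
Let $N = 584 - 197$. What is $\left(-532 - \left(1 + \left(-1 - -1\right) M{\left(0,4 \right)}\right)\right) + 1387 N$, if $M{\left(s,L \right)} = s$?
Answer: $536236$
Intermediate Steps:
$N = 387$
$\left(-532 - \left(1 + \left(-1 - -1\right) M{\left(0,4 \right)}\right)\right) + 1387 N = \left(-532 - \left(1 + \left(-1 - -1\right) 0\right)\right) + 1387 \cdot 387 = \left(-532 - \left(1 + \left(-1 + 1\right) 0\right)\right) + 536769 = \left(-532 - \left(1 + 0 \cdot 0\right)\right) + 536769 = \left(-532 - \left(1 + 0\right)\right) + 536769 = \left(-532 - 1\right) + 536769 = -533 + 536769 = 536236$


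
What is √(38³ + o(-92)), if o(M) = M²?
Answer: 2*√15834 ≈ 251.67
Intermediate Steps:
√(38³ + o(-92)) = √(38³ + (-92)²) = √(54872 + 8464) = √63336 = 2*√15834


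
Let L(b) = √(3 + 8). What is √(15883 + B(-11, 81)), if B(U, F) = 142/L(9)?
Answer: √(1921843 + 1562*√11)/11 ≈ 126.20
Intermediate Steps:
L(b) = √11
B(U, F) = 142*√11/11 (B(U, F) = 142/(√11) = 142*(√11/11) = 142*√11/11)
√(15883 + B(-11, 81)) = √(15883 + 142*√11/11)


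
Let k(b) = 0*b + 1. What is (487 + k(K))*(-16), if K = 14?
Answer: -7808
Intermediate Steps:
k(b) = 1 (k(b) = 0 + 1 = 1)
(487 + k(K))*(-16) = (487 + 1)*(-16) = 488*(-16) = -7808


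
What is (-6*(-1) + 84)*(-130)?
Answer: -11700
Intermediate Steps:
(-6*(-1) + 84)*(-130) = (6 + 84)*(-130) = 90*(-130) = -11700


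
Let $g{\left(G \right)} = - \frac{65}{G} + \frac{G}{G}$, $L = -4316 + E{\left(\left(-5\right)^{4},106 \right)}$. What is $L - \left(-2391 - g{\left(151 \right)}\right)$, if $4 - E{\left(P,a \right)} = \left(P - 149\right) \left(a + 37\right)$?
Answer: $- \frac{10568253}{151} \approx -69988.0$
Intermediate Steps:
$E{\left(P,a \right)} = 4 - \left(-149 + P\right) \left(37 + a\right)$ ($E{\left(P,a \right)} = 4 - \left(P - 149\right) \left(a + 37\right) = 4 - \left(-149 + P\right) \left(37 + a\right)$)
$L = -72380$ ($L = -4316 + \left(5517 - 37 \left(-5\right)^{4} + 149 \cdot 106 - \left(-5\right)^{4} \cdot 106\right) = -4316 + \left(5517 - 23125 + 15794 - 625 \cdot 106\right) = -4316 + \left(5517 - 23125 + 15794 - 66250\right) = -4316 - 68064 = -72380$)
$g{\left(G \right)} = 1 - \frac{65}{G}$ ($g{\left(G \right)} = - \frac{65}{G} + 1 = 1 - \frac{65}{G}$)
$L - \left(-2391 - g{\left(151 \right)}\right) = -72380 - \left(-2391 - \frac{-65 + 151}{151}\right) = -72380 - \left(-2391 - \frac{1}{151} \cdot 86\right) = -72380 - \left(-2391 - \frac{86}{151}\right) = -72380 - - \frac{361127}{151} = -72380 + \frac{361127}{151} = - \frac{10568253}{151}$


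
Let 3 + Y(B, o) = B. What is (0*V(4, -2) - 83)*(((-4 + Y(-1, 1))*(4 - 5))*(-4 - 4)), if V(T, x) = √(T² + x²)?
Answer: 5312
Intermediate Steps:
Y(B, o) = -3 + B
(0*V(4, -2) - 83)*(((-4 + Y(-1, 1))*(4 - 5))*(-4 - 4)) = (0*√(4² + (-2)²) - 83)*(((-4 + (-3 - 1))*(4 - 5))*(-4 - 4)) = (0*√(16 + 4) - 83)*(((-4 - 4)*(-1))*(-8)) = (0*√20 - 83)*(-8*(-1)*(-8)) = (0*(2*√5) - 83)*(8*(-8)) = (0 - 83)*(-64) = -83*(-64) = 5312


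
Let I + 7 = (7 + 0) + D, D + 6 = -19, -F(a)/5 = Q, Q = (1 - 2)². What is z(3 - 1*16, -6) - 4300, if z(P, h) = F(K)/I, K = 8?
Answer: -21499/5 ≈ -4299.8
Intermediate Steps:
Q = 1 (Q = (-1)² = 1)
F(a) = -5 (F(a) = -5*1 = -5)
D = -25 (D = -6 - 19 = -25)
I = -25 (I = -7 + ((7 + 0) - 25) = -7 + (7 - 25) = -7 - 18 = -25)
z(P, h) = ⅕ (z(P, h) = -5/(-25) = -5*(-1/25) = ⅕)
z(3 - 1*16, -6) - 4300 = ⅕ - 4300 = -21499/5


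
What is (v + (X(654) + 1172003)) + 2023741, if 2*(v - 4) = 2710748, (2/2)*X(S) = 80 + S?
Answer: 4551856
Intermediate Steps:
X(S) = 80 + S
v = 1355378 (v = 4 + (½)*2710748 = 4 + 1355374 = 1355378)
(v + (X(654) + 1172003)) + 2023741 = (1355378 + ((80 + 654) + 1172003)) + 2023741 = (1355378 + (734 + 1172003)) + 2023741 = (1355378 + 1172737) + 2023741 = 2528115 + 2023741 = 4551856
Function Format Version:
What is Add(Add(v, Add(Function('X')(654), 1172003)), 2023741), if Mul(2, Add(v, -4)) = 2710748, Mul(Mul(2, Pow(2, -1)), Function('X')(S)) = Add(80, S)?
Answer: 4551856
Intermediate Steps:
Function('X')(S) = Add(80, S)
v = 1355378 (v = Add(4, Mul(Rational(1, 2), 2710748)) = Add(4, 1355374) = 1355378)
Add(Add(v, Add(Function('X')(654), 1172003)), 2023741) = Add(Add(1355378, Add(Add(80, 654), 1172003)), 2023741) = Add(Add(1355378, Add(734, 1172003)), 2023741) = Add(Add(1355378, 1172737), 2023741) = Add(2528115, 2023741) = 4551856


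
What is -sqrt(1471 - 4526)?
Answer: -I*sqrt(3055) ≈ -55.272*I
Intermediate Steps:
-sqrt(1471 - 4526) = -sqrt(-3055) = -I*sqrt(3055)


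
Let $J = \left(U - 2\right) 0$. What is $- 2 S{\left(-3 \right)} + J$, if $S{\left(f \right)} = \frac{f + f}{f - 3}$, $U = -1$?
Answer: $-2$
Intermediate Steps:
$S{\left(f \right)} = \frac{2 f}{-3 + f}$
$J = 0$ ($J = \left(-1 - 2\right) 0 = \left(-3\right) 0 = 0$)
$- 2 S{\left(-3 \right)} + J = - 2 \cdot 2 \left(-3\right) \frac{1}{-3 - 3} + 0 = - 2 \cdot 2 \left(-3\right) \frac{1}{-6} + 0 = - 2 \cdot 2 \left(-3\right) \left(- \frac{1}{6}\right) + 0 = \left(-2\right) 1 + 0 = -2 + 0 = -2$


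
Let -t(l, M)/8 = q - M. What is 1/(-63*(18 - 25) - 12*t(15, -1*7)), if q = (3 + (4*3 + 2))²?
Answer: 1/28857 ≈ 3.4654e-5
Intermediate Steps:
q = 289 (q = (3 + (12 + 2))² = (3 + 14)² = 17² = 289)
t(l, M) = -2312 + 8*M (t(l, M) = -8*(289 - M) = -2312 + 8*M)
1/(-63*(18 - 25) - 12*t(15, -1*7)) = 1/(-63*(18 - 25) - 12*(-2312 + 8*(-1*7))) = 1/(-63*(-7) - 12*(-2312 + 8*(-7))) = 1/(441 - 12*(-2312 - 56)) = 1/(441 - 12*(-2368)) = 1/(441 + 28416) = 1/28857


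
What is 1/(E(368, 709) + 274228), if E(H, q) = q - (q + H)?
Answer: 1/273860 ≈ 3.6515e-6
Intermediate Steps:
E(H, q) = -H (E(H, q) = q - (H + q) = q + (-H - q) = -H)
1/(E(368, 709) + 274228) = 1/(-1*368 + 274228) = 1/(-368 + 274228) = 1/273860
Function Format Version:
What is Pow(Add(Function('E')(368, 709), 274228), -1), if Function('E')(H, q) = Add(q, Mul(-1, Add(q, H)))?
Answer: Rational(1, 273860) ≈ 3.6515e-6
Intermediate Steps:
Function('E')(H, q) = Mul(-1, H) (Function('E')(H, q) = Add(q, Mul(-1, Add(H, q))) = Add(q, Add(Mul(-1, H), Mul(-1, q))) = Mul(-1, H))
Pow(Add(Function('E')(368, 709), 274228), -1) = Pow(Add(Mul(-1, 368), 274228), -1) = Pow(Add(-368, 274228), -1) = Pow(273860, -1) = Rational(1, 273860)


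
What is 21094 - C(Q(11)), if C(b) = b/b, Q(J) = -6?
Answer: 21093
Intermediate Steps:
C(b) = 1
21094 - C(Q(11)) = 21094 - 1*1 = 21094 - 1 = 21093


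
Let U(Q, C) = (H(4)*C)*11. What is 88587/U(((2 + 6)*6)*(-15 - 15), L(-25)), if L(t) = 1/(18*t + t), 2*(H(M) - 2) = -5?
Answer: 84157650/11 ≈ 7.6507e+6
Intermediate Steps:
H(M) = -½ (H(M) = 2 + (½)*(-5) = 2 - 5/2 = -½)
L(t) = 1/(19*t)
U(Q, C) = -11*C/2 (U(Q, C) = -C/2*11 = -11*C/2)
88587/U(((2 + 6)*6)*(-15 - 15), L(-25)) = 88587/((-11/(38*(-25)))) = 88587/((-11*(-1)/(38*25))) = 88587/((-11/2*(-1/475))) = 88587/(11/950) = 88587*(950/11) = 84157650/11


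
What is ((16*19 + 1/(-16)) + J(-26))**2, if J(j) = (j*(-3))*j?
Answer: 760932225/256 ≈ 2.9724e+6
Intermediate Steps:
J(j) = -3*j**2 (J(j) = (-3*j)*j = -3*j**2)
((16*19 + 1/(-16)) + J(-26))**2 = ((16*19 + 1/(-16)) - 3*(-26)**2)**2 = ((304 - 1/16) - 3*676)**2 = (4863/16 - 2028)**2 = (-27585/16)**2 = 760932225/256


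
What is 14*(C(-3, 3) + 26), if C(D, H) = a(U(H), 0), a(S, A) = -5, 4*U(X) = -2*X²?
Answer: 294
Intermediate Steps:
U(X) = -X²/2 (U(X) = (-2*X²)/4 = -X²/2)
C(D, H) = -5
14*(C(-3, 3) + 26) = 14*(-5 + 26) = 14*21 = 294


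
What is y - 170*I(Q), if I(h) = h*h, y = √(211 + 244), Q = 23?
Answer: -89930 + √455 ≈ -89909.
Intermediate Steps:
y = √455 ≈ 21.331
I(h) = h²
y - 170*I(Q) = √455 - 170*23² = √455 - 170*529 = √455 - 89930 = -89930 + √455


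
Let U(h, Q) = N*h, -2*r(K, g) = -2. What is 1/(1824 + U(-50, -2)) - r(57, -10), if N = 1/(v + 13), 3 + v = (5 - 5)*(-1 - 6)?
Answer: -1818/1819 ≈ -0.99945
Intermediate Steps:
v = -3 (v = -3 + (5 - 5)*(-1 - 6) = -3 + 0*(-7) = -3 + 0 = -3)
r(K, g) = 1 (r(K, g) = -½*(-2) = 1)
N = ⅒ (N = 1/(-3 + 13) = 1/10 = ⅒ ≈ 0.10000)
U(h, Q) = h/10
1/(1824 + U(-50, -2)) - r(57, -10) = 1/(1824 + (⅒)*(-50)) - 1*1 = 1/(1824 - 5) - 1 = 1/1819 - 1 = -1818/1819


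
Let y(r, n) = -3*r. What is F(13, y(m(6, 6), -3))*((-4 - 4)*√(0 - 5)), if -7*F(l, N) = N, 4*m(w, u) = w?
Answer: -36*I*√5/7 ≈ -11.5*I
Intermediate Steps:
m(w, u) = w/4
F(l, N) = -N/7
F(13, y(m(6, 6), -3))*((-4 - 4)*√(0 - 5)) = (-(-3)*(¼)*6/7)*((-4 - 4)*√(0 - 5)) = (-(-3)*3/(7*2))*(-8*I*√5) = (-⅐*(-9/2))*(-8*I*√5) = 9*(-8*I*√5)/14 = -36*I*√5/7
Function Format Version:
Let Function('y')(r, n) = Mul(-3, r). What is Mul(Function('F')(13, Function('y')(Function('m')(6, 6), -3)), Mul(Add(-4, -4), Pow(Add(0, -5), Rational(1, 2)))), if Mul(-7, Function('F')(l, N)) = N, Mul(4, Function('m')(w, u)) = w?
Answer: Mul(Rational(-36, 7), I, Pow(5, Rational(1, 2))) ≈ Mul(-11.500, I)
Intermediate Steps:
Function('m')(w, u) = Mul(Rational(1, 4), w)
Function('F')(l, N) = Mul(Rational(-1, 7), N)
Mul(Function('F')(13, Function('y')(Function('m')(6, 6), -3)), Mul(Add(-4, -4), Pow(Add(0, -5), Rational(1, 2)))) = Mul(Mul(Rational(-1, 7), Mul(-3, Mul(Rational(1, 4), 6))), Mul(Add(-4, -4), Pow(Add(0, -5), Rational(1, 2)))) = Mul(Mul(Rational(-1, 7), Mul(-3, Rational(3, 2))), Mul(-8, Pow(-5, Rational(1, 2)))) = Mul(Mul(Rational(-1, 7), Rational(-9, 2)), Mul(-8, Mul(I, Pow(5, Rational(1, 2))))) = Mul(Rational(9, 14), Mul(-8, I, Pow(5, Rational(1, 2)))) = Mul(Rational(-36, 7), I, Pow(5, Rational(1, 2)))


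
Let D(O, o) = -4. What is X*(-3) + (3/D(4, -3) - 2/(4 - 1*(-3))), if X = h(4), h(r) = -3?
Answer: 223/28 ≈ 7.9643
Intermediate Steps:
X = -3
X*(-3) + (3/D(4, -3) - 2/(4 - 1*(-3))) = -3*(-3) + (3/(-4) - 2/(4 - 1*(-3))) = 9 + (3*(-¼) - 2/(4 + 3)) = 9 + (-¾ - 2/7) = 9 - 29/28 = 223/28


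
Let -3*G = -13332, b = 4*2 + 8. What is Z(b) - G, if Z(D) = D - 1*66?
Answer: -4494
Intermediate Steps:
b = 16 (b = 8 + 8 = 16)
Z(D) = -66 + D (Z(D) = D - 66 = -66 + D)
G = 4444 (G = -⅓*(-13332) = 4444)
Z(b) - G = (-66 + 16) - 1*4444 = -50 - 4444 = -4494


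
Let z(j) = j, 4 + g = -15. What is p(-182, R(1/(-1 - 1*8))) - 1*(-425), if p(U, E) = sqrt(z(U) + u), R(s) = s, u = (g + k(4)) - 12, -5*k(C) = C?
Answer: 425 + I*sqrt(5345)/5 ≈ 425.0 + 14.622*I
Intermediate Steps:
k(C) = -C/5
g = -19 (g = -4 - 15 = -19)
u = -159/5 (u = (-19 - 1/5*4) - 12 = (-19 - 4/5) - 12 = -99/5 - 12 = -159/5 ≈ -31.800)
p(U, E) = sqrt(-159/5 + U) (p(U, E) = sqrt(U - 159/5) = sqrt(-159/5 + U))
p(-182, R(1/(-1 - 1*8))) - 1*(-425) = sqrt(-795 + 25*(-182))/5 - 1*(-425) = sqrt(-795 - 4550)/5 + 425 = sqrt(-5345)/5 + 425 = (I*sqrt(5345))/5 + 425 = I*sqrt(5345)/5 + 425 = 425 + I*sqrt(5345)/5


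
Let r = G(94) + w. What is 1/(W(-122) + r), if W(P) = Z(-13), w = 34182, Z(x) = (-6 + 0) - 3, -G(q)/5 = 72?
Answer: 1/33813 ≈ 2.9574e-5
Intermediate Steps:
G(q) = -360 (G(q) = -5*72 = -360)
Z(x) = -9 (Z(x) = -6 - 3 = -9)
W(P) = -9
r = 33822 (r = -360 + 34182 = 33822)
1/(W(-122) + r) = 1/(-9 + 33822) = 1/33813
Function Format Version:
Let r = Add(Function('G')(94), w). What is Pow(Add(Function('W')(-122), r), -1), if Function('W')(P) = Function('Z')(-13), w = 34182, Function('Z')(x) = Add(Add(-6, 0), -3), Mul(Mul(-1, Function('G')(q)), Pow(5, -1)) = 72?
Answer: Rational(1, 33813) ≈ 2.9574e-5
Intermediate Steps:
Function('G')(q) = -360 (Function('G')(q) = Mul(-5, 72) = -360)
Function('Z')(x) = -9 (Function('Z')(x) = Add(-6, -3) = -9)
Function('W')(P) = -9
r = 33822 (r = Add(-360, 34182) = 33822)
Pow(Add(Function('W')(-122), r), -1) = Pow(Add(-9, 33822), -1) = Pow(33813, -1) = Rational(1, 33813)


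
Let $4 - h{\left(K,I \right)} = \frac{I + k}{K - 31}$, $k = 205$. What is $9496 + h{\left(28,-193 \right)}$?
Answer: $9504$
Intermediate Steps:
$h{\left(K,I \right)} = 4 - \frac{205 + I}{-31 + K}$ ($h{\left(K,I \right)} = 4 - \frac{I + 205}{K - 31} = 4 - \frac{205 + I}{-31 + K}$)
$9496 + h{\left(28,-193 \right)} = 9496 + \frac{-329 - -193 + 4 \cdot 28}{-31 + 28} = 9496 + \frac{-329 + 193 + 112}{-3} = 9496 - -8 = 9496 + 8 = 9504$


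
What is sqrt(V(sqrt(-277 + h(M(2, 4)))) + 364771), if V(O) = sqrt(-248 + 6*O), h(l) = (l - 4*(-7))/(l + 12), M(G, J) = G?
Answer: sqrt(17873779 + 14*sqrt(7)*sqrt(-434 + 3*I*sqrt(3367)))/7 ≈ 603.96 + 0.013287*I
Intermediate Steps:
h(l) = (28 + l)/(12 + l) (h(l) = (l + 28)/(12 + l) = (28 + l)/(12 + l))
sqrt(V(sqrt(-277 + h(M(2, 4)))) + 364771) = sqrt(sqrt(-248 + 6*sqrt(-277 + (28 + 2)/(12 + 2))) + 364771) = sqrt(sqrt(-248 + 6*sqrt(-277 + 30/14)) + 364771) = sqrt(sqrt(-248 + 6*sqrt(-277 + (1/14)*30)) + 364771) = sqrt(sqrt(-248 + 6*sqrt(-277 + 15/7)) + 364771) = sqrt(sqrt(-248 + 6*sqrt(-1924/7)) + 364771) = sqrt(sqrt(-248 + 6*(2*I*sqrt(3367)/7)) + 364771) = sqrt(sqrt(-248 + 12*I*sqrt(3367)/7) + 364771) = sqrt(364771 + sqrt(-248 + 12*I*sqrt(3367)/7))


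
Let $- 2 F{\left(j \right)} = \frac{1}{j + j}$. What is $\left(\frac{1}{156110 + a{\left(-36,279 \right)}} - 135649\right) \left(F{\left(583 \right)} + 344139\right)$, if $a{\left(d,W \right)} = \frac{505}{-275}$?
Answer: $- \frac{467344722993182630681}{10011216534} \approx -4.6682 \cdot 10^{10}$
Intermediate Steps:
$a{\left(d,W \right)} = - \frac{101}{55}$ ($a{\left(d,W \right)} = 505 \left(- \frac{1}{275}\right) = - \frac{101}{55}$)
$F{\left(j \right)} = - \frac{1}{4 j}$ ($F{\left(j \right)} = - \frac{1}{2 \left(j + j\right)} = - \frac{1}{2 \cdot 2 j} = - \frac{\frac{1}{2} \frac{1}{j}}{2} = - \frac{1}{4 j}$)
$\left(\frac{1}{156110 + a{\left(-36,279 \right)}} - 135649\right) \left(F{\left(583 \right)} + 344139\right) = \left(\frac{1}{156110 - \frac{101}{55}} - 135649\right) \left(- \frac{1}{4 \cdot 583} + 344139\right) = \left(\frac{1}{\frac{8585949}{55}} - 135649\right) \left(\left(- \frac{1}{4}\right) \frac{1}{583} + 344139\right) = \left(\frac{55}{8585949} - 135649\right) \left(- \frac{1}{2332} + 344139\right) = \left(- \frac{1164675395846}{8585949}\right) \frac{802532147}{2332} = - \frac{467344722993182630681}{10011216534}$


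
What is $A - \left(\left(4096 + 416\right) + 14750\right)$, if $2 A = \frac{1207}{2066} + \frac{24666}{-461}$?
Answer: $- \frac{36741662753}{1904852} \approx -19288.0$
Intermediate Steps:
$A = - \frac{50403529}{1904852}$ ($A = \frac{\frac{1207}{2066} + \frac{24666}{-461}}{2} = \frac{1207 \cdot \frac{1}{2066} + 24666 \left(- \frac{1}{461}\right)}{2} = \frac{\frac{1207}{2066} - \frac{24666}{461}}{2} = \frac{1}{2} \left(- \frac{50403529}{952426}\right) = - \frac{50403529}{1904852} \approx -26.461$)
$A - \left(\left(4096 + 416\right) + 14750\right) = - \frac{50403529}{1904852} - \left(\left(4096 + 416\right) + 14750\right) = - \frac{50403529}{1904852} - \left(4512 + 14750\right) = - \frac{50403529}{1904852} - 19262 = - \frac{36741662753}{1904852}$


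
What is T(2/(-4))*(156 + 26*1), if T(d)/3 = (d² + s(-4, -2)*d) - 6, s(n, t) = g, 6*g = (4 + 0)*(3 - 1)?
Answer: -7007/2 ≈ -3503.5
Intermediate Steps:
g = 4/3 (g = ((4 + 0)*(3 - 1))/6 = (4*2)/6 = (⅙)*8 = 4/3 ≈ 1.3333)
s(n, t) = 4/3
T(d) = -18 + 3*d² + 4*d (T(d) = 3*((d² + 4*d/3) - 6) = 3*(-6 + d² + 4*d/3) = -18 + 3*d² + 4*d)
T(2/(-4))*(156 + 26*1) = (-18 + 3*(2/(-4))² + 4*(2/(-4)))*(156 + 26*1) = (-18 + 3*(2*(-¼))² + 4*(2*(-¼)))*(156 + 26) = (-18 + 3*(-½)² + 4*(-½))*182 = (-18 + 3*(¼) - 2)*182 = (-18 + ¾ - 2)*182 = -77/4*182 = -7007/2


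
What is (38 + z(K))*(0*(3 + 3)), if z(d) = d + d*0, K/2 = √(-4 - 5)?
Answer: 0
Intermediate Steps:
K = 6*I (K = 2*√(-4 - 5) = 2*√(-9) = 2*(3*I) = 6*I ≈ 6.0*I)
z(d) = d (z(d) = d + 0 = d)
(38 + z(K))*(0*(3 + 3)) = (38 + 6*I)*(0*(3 + 3)) = (38 + 6*I)*(0*6) = (38 + 6*I)*0 = 0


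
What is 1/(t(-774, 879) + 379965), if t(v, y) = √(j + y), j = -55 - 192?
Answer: 379965/144373400593 - 2*√158/144373400593 ≈ 2.6316e-6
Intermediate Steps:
j = -247
t(v, y) = √(-247 + y)
1/(t(-774, 879) + 379965) = 1/(√(-247 + 879) + 379965) = 1/(√632 + 379965) = 1/(2*√158 + 379965) = 1/(379965 + 2*√158)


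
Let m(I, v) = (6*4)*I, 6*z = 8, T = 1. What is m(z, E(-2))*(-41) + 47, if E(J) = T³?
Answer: -1265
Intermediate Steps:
E(J) = 1 (E(J) = 1³ = 1)
z = 4/3 (z = (⅙)*8 = 4/3 ≈ 1.3333)
m(I, v) = 24*I
m(z, E(-2))*(-41) + 47 = (24*(4/3))*(-41) + 47 = 32*(-41) + 47 = -1312 + 47 = -1265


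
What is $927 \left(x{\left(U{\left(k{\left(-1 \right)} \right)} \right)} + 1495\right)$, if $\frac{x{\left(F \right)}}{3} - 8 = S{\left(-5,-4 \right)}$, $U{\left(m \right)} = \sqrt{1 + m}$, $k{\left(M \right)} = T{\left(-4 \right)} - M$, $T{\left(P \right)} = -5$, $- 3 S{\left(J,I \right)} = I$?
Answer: $1411821$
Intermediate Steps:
$S{\left(J,I \right)} = - \frac{I}{3}$
$k{\left(M \right)} = -5 - M$
$x{\left(F \right)} = 28$ ($x{\left(F \right)} = 24 + 3 \left(\left(- \frac{1}{3}\right) \left(-4\right)\right) = 24 + 3 \cdot \frac{4}{3} = 24 + 4 = 28$)
$927 \left(x{\left(U{\left(k{\left(-1 \right)} \right)} \right)} + 1495\right) = 927 \left(28 + 1495\right) = 927 \cdot 1523 = 1411821$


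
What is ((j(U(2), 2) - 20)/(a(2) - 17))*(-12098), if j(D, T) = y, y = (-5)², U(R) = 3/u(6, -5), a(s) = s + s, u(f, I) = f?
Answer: 60490/13 ≈ 4653.1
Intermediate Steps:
a(s) = 2*s
U(R) = ½ (U(R) = 3/6 = 3*(⅙) = ½)
y = 25
j(D, T) = 25
((j(U(2), 2) - 20)/(a(2) - 17))*(-12098) = ((25 - 20)/(2*2 - 17))*(-12098) = (5/(4 - 17))*(-12098) = (5/(-13))*(-12098) = (5*(-1/13))*(-12098) = -5/13*(-12098) = 60490/13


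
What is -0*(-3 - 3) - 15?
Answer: -15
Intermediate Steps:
-0*(-3 - 3) - 15 = -0*(-6) - 15 = -91*0 - 15 = 0 - 15 = -15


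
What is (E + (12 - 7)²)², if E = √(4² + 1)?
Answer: (25 + √17)² ≈ 848.16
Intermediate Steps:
E = √17 (E = √(16 + 1) = √17 ≈ 4.1231)
(E + (12 - 7)²)² = (√17 + (12 - 7)²)² = (√17 + 5²)² = (√17 + 25)² = (25 + √17)²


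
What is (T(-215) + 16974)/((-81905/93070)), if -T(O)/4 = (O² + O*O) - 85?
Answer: 6561174404/16381 ≈ 4.0054e+5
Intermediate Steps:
T(O) = 340 - 8*O² (T(O) = -4*((O² + O*O) - 85) = -4*((O² + O²) - 85) = -4*(2*O² - 85) = -4*(-85 + 2*O²) = 340 - 8*O²)
(T(-215) + 16974)/((-81905/93070)) = ((340 - 8*(-215)²) + 16974)/((-81905/93070)) = ((340 - 8*46225) + 16974)/((-81905*1/93070)) = ((340 - 369800) + 16974)/(-16381/18614) = (-369460 + 16974)*(-18614/16381) = -352486*(-18614/16381) = 6561174404/16381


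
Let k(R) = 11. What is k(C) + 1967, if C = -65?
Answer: 1978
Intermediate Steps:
k(C) + 1967 = 11 + 1967 = 1978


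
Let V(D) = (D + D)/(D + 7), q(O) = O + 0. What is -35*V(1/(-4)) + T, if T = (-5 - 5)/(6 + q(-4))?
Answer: -65/27 ≈ -2.4074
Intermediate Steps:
q(O) = O
V(D) = 2*D/(7 + D) (V(D) = (2*D)/(7 + D) = 2*D/(7 + D))
T = -5 (T = (-5 - 5)/(6 - 4) = -10/2 = -10*1/2 = -5)
-35*V(1/(-4)) + T = -70/((-4)*(7 + 1/(-4))) - 5 = -70*(-1)/(4*(7 - 1/4)) - 5 = -70*(-1)/(4*27/4) - 5 = -70*(-1)*4/(4*27) - 5 = -35*(-2/27) - 5 = 70/27 - 5 = -65/27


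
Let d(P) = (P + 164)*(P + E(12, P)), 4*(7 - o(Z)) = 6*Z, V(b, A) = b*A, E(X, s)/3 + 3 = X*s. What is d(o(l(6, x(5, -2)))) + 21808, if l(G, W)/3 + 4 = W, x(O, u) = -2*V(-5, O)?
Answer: 288532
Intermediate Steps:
E(X, s) = -9 + 3*X*s (E(X, s) = -9 + 3*(X*s) = -9 + 3*X*s)
V(b, A) = A*b
x(O, u) = 10*O (x(O, u) = -2*O*(-5) = -(-10)*O = 10*O)
l(G, W) = -12 + 3*W
o(Z) = 7 - 3*Z/2
d(P) = (-9 + 37*P)*(164 + P) (d(P) = (P + 164)*(P + (-9 + 3*12*P)) = (164 + P)*(P + (-9 + 36*P)) = (164 + P)*(-9 + 37*P) = (-9 + 37*P)*(164 + P))
d(o(l(6, x(5, -2)))) + 21808 = (-1476 + 37*(7 - 3*(-12 + 3*(10*5))/2)² + 6059*(7 - 3*(-12 + 3*(10*5))/2)) + 21808 = (-1476 + 37*(7 - 3*(-12 + 3*50)/2)² + 6059*(7 - 3*(-12 + 3*50)/2)) + 21808 = (-1476 + 37*(7 - 3*(-12 + 150)/2)² + 6059*(7 - 3*(-12 + 150)/2)) + 21808 = (-1476 + 37*(7 - 3/2*138)² + 6059*(7 - 3/2*138)) + 21808 = (-1476 + 37*(7 - 207)² + 6059*(7 - 207)) + 21808 = (-1476 + 37*(-200)² + 6059*(-200)) + 21808 = (-1476 + 37*40000 - 1211800) + 21808 = (-1476 + 1480000 - 1211800) + 21808 = 266724 + 21808 = 288532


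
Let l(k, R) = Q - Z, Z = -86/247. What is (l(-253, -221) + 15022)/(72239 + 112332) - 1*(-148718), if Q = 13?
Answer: 6779914118297/45589037 ≈ 1.4872e+5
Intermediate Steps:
Z = -86/247 (Z = -86*1/247 = -86/247 ≈ -0.34818)
l(k, R) = 3297/247 (l(k, R) = 13 - 1*(-86/247) = 13 + 86/247 = 3297/247)
(l(-253, -221) + 15022)/(72239 + 112332) - 1*(-148718) = (3297/247 + 15022)/(72239 + 112332) - 1*(-148718) = (3713731/247)/184571 + 148718 = (3713731/247)*(1/184571) + 148718 = 3713731/45589037 + 148718 = 6779914118297/45589037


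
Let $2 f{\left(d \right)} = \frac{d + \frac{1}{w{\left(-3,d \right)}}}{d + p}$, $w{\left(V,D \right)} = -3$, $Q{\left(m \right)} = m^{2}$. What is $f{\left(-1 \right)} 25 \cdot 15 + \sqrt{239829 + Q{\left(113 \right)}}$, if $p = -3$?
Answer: $\frac{125}{2} + \sqrt{252598} \approx 565.09$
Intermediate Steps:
$f{\left(d \right)} = \frac{- \frac{1}{3} + d}{2 \left(-3 + d\right)}$ ($f{\left(d \right)} = \frac{\left(d + \frac{1}{-3}\right) \frac{1}{d - 3}}{2} = \frac{\left(d - \frac{1}{3}\right) \frac{1}{-3 + d}}{2} = \frac{\left(- \frac{1}{3} + d\right) \frac{1}{-3 + d}}{2} = \frac{\frac{1}{-3 + d} \left(- \frac{1}{3} + d\right)}{2} = \frac{- \frac{1}{3} + d}{2 \left(-3 + d\right)}$)
$f{\left(-1 \right)} 25 \cdot 15 + \sqrt{239829 + Q{\left(113 \right)}} = \frac{-1 + 3 \left(-1\right)}{6 \left(-3 - 1\right)} 25 \cdot 15 + \sqrt{239829 + 113^{2}} = \frac{-1 - 3}{6 \left(-4\right)} 25 \cdot 15 + \sqrt{239829 + 12769} = \frac{1}{6} \left(- \frac{1}{4}\right) \left(-4\right) 25 \cdot 15 + \sqrt{252598} = \frac{1}{6} \cdot 25 \cdot 15 + \sqrt{252598} = \frac{25}{6} \cdot 15 + \sqrt{252598} = \frac{125}{2} + \sqrt{252598}$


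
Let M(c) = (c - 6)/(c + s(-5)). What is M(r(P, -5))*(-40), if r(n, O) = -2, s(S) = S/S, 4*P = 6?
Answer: -320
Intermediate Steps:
P = 3/2 (P = (¼)*6 = 3/2 ≈ 1.5000)
s(S) = 1
M(c) = (-6 + c)/(1 + c) (M(c) = (c - 6)/(c + 1) = (-6 + c)/(1 + c))
M(r(P, -5))*(-40) = ((-6 - 2)/(1 - 2))*(-40) = (-8/(-1))*(-40) = -1*(-8)*(-40) = 8*(-40) = -320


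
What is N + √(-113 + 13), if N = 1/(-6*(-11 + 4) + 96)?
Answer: 1/138 + 10*I ≈ 0.0072464 + 10.0*I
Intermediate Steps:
N = 1/138 (N = 1/(-6*(-7) + 96) = 1/(42 + 96) = 1/138 ≈ 0.0072464)
N + √(-113 + 13) = 1/138 + √(-113 + 13) = 1/138 + √(-100) = 1/138 + 10*I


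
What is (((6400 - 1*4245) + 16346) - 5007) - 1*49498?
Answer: -36004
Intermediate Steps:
(((6400 - 1*4245) + 16346) - 5007) - 1*49498 = (((6400 - 4245) + 16346) - 5007) - 49498 = ((2155 + 16346) - 5007) - 49498 = (18501 - 5007) - 49498 = 13494 - 49498 = -36004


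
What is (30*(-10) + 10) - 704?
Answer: -994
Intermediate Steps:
(30*(-10) + 10) - 704 = (-300 + 10) - 704 = -290 - 704 = -994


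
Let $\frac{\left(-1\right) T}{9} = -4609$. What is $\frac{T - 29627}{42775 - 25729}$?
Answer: $\frac{5927}{8523} \approx 0.69541$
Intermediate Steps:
$T = 41481$ ($T = \left(-9\right) \left(-4609\right) = 41481$)
$\frac{T - 29627}{42775 - 25729} = \frac{41481 - 29627}{42775 - 25729} = \frac{11854}{17046} = 11854 \cdot \frac{1}{17046} = \frac{5927}{8523}$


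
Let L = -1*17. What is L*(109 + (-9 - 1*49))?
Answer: -867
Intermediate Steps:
L = -17
L*(109 + (-9 - 1*49)) = -17*(109 + (-9 - 1*49)) = -17*(109 + (-9 - 49)) = -17*(109 - 58) = -17*51 = -867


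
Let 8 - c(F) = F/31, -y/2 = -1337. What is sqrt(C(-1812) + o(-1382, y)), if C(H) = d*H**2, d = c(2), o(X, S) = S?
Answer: sqrt(25041351058)/31 ≈ 5104.7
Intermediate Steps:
y = 2674 (y = -2*(-1337) = 2674)
c(F) = 8 - F/31
d = 246/31 (d = 8 - 1/31*2 = 8 - 2/31 = 246/31 ≈ 7.9355)
C(H) = 246*H**2/31
sqrt(C(-1812) + o(-1382, y)) = sqrt((246/31)*(-1812)**2 + 2674) = sqrt((246/31)*3283344 + 2674) = sqrt(807702624/31 + 2674) = sqrt(807785518/31) = sqrt(25041351058)/31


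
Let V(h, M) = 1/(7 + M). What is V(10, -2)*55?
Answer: 11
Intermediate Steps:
V(10, -2)*55 = 55/(7 - 2) = 55/5 = (⅕)*55 = 11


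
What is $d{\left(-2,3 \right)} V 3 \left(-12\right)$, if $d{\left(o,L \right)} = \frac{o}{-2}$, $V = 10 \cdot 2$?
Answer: $-720$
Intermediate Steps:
$V = 20$
$d{\left(o,L \right)} = - \frac{o}{2}$ ($d{\left(o,L \right)} = o \left(- \frac{1}{2}\right) = - \frac{o}{2}$)
$d{\left(-2,3 \right)} V 3 \left(-12\right) = \left(- \frac{1}{2}\right) \left(-2\right) 20 \cdot 3 \left(-12\right) = 1 \cdot 20 \left(-36\right) = 20 \left(-36\right) = -720$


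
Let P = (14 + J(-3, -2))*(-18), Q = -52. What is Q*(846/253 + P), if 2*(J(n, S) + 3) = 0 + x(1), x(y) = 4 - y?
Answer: 2916108/253 ≈ 11526.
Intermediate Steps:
J(n, S) = -3/2 (J(n, S) = -3 + (0 + (4 - 1*1))/2 = -3 + (0 + (4 - 1))/2 = -3 + (0 + 3)/2 = -3 + (1/2)*3 = -3 + 3/2 = -3/2)
P = -225 (P = (14 - 3/2)*(-18) = (25/2)*(-18) = -225)
Q*(846/253 + P) = -52*(846/253 - 225) = -52*(-56079/253) = 2916108/253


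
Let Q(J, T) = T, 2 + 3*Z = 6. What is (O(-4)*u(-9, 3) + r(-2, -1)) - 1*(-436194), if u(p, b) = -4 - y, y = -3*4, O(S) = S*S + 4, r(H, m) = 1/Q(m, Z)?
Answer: 1745419/4 ≈ 4.3636e+5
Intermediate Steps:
Z = 4/3 (Z = -2/3 + (1/3)*6 = -2/3 + 2 = 4/3 ≈ 1.3333)
r(H, m) = 3/4 (r(H, m) = 1/(4/3) = 3/4)
O(S) = 4 + S**2 (O(S) = S**2 + 4 = 4 + S**2)
y = -12
u(p, b) = 8 (u(p, b) = -4 - 1*(-12) = -4 + 12 = 8)
(O(-4)*u(-9, 3) + r(-2, -1)) - 1*(-436194) = ((4 + (-4)**2)*8 + 3/4) - 1*(-436194) = ((4 + 16)*8 + 3/4) + 436194 = (20*8 + 3/4) + 436194 = (160 + 3/4) + 436194 = 643/4 + 436194 = 1745419/4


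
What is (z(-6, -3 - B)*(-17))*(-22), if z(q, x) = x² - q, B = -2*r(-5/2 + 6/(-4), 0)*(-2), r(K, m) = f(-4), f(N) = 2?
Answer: 47498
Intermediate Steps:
r(K, m) = 2
B = 8 (B = -2*2*(-2) = -4*(-2) = 8)
(z(-6, -3 - B)*(-17))*(-22) = (((-3 - 1*8)² - 1*(-6))*(-17))*(-22) = (((-3 - 8)² + 6)*(-17))*(-22) = (((-11)² + 6)*(-17))*(-22) = ((121 + 6)*(-17))*(-22) = (127*(-17))*(-22) = -2159*(-22) = 47498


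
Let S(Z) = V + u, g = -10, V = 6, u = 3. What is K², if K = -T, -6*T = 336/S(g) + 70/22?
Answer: 1787569/39204 ≈ 45.597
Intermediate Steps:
S(Z) = 9 (S(Z) = 6 + 3 = 9)
T = -1337/198 (T = -(336/9 + 70/22)/6 = -(336*(⅑) + 70*(1/22))/6 = -(112/3 + 35/11)/6 = -⅙*1337/33 = -1337/198 ≈ -6.7525)
K = 1337/198 (K = -1*(-1337/198) = 1337/198 ≈ 6.7525)
K² = (1337/198)² = 1787569/39204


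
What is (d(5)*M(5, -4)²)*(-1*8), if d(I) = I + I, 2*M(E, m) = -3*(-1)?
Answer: -180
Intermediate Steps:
M(E, m) = 3/2 (M(E, m) = (-3*(-1))/2 = (½)*3 = 3/2)
d(I) = 2*I
(d(5)*M(5, -4)²)*(-1*8) = ((2*5)*(3/2)²)*(-1*8) = (10*(9/4))*(-8) = (45/2)*(-8) = -180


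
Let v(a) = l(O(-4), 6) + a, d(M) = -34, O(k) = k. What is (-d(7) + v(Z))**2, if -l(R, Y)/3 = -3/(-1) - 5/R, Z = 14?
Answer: 19881/16 ≈ 1242.6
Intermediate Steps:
l(R, Y) = -9 + 15/R (l(R, Y) = -3*(-3/(-1) - 5/R) = -3*(-3*(-1) - 5/R) = -3*(3 - 5/R) = -9 + 15/R)
v(a) = -51/4 + a (v(a) = (-9 + 15/(-4)) + a = (-9 + 15*(-1/4)) + a = (-9 - 15/4) + a = -51/4 + a)
(-d(7) + v(Z))**2 = (-1*(-34) + (-51/4 + 14))**2 = (34 + 5/4)**2 = (141/4)**2 = 19881/16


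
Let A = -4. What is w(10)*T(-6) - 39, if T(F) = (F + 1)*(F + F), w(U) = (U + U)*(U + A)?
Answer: 7161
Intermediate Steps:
w(U) = 2*U*(-4 + U) (w(U) = (U + U)*(U - 4) = (2*U)*(-4 + U) = 2*U*(-4 + U))
T(F) = 2*F*(1 + F) (T(F) = (1 + F)*(2*F) = 2*F*(1 + F))
w(10)*T(-6) - 39 = (2*10*(-4 + 10))*(2*(-6)*(1 - 6)) - 39 = (2*10*6)*(2*(-6)*(-5)) - 39 = 120*60 - 39 = 7200 - 39 = 7161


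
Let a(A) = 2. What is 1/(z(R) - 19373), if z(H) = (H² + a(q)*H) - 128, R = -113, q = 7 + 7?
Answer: -1/6958 ≈ -0.00014372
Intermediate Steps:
q = 14
z(H) = -128 + H² + 2*H (z(H) = (H² + 2*H) - 128 = -128 + H² + 2*H)
1/(z(R) - 19373) = 1/((-128 + (-113)² + 2*(-113)) - 19373) = 1/((-128 + 12769 - 226) - 19373) = 1/(12415 - 19373) = 1/(-6958) = -1/6958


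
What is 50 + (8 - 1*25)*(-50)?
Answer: 900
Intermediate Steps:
50 + (8 - 1*25)*(-50) = 50 + (8 - 25)*(-50) = 50 - 17*(-50) = 50 + 850 = 900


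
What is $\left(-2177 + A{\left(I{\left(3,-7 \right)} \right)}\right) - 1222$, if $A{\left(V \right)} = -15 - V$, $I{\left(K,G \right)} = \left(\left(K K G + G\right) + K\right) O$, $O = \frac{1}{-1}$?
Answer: $-3481$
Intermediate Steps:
$O = -1$
$I{\left(K,G \right)} = - G - K - G K^{2}$ ($I{\left(K,G \right)} = \left(\left(K K G + G\right) + K\right) \left(-1\right) = \left(\left(K^{2} G + G\right) + K\right) \left(-1\right) = \left(\left(G K^{2} + G\right) + K\right) \left(-1\right) = \left(\left(G + G K^{2}\right) + K\right) \left(-1\right) = \left(G + K + G K^{2}\right) \left(-1\right) = - G - K - G K^{2}$)
$\left(-2177 + A{\left(I{\left(3,-7 \right)} \right)}\right) - 1222 = \left(-2177 - \left(15 - 3 + 7 - - 7 \cdot 3^{2}\right)\right) - 1222 = \left(-2177 - \left(19 - \left(-7\right) 9\right)\right) - 1222 = \left(-2177 - 82\right) - 1222 = -2259 - 1222 = -3481$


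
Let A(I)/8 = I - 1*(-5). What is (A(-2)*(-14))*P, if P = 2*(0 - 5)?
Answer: 3360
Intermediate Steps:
A(I) = 40 + 8*I (A(I) = 8*(I - 1*(-5)) = 8*(I + 5) = 8*(5 + I) = 40 + 8*I)
P = -10 (P = 2*(-5) = -10)
(A(-2)*(-14))*P = ((40 + 8*(-2))*(-14))*(-10) = ((40 - 16)*(-14))*(-10) = (24*(-14))*(-10) = -336*(-10) = 3360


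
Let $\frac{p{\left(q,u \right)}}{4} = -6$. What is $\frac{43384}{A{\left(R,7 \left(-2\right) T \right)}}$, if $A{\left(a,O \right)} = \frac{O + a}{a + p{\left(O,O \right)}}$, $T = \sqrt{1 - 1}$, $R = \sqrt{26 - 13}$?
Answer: $43384 - \frac{1041216 \sqrt{13}}{13} \approx -2.454 \cdot 10^{5}$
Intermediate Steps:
$p{\left(q,u \right)} = -24$ ($p{\left(q,u \right)} = 4 \left(-6\right) = -24$)
$R = \sqrt{13} \approx 3.6056$
$T = 0$ ($T = \sqrt{0} = 0$)
$A{\left(a,O \right)} = \frac{O + a}{-24 + a}$ ($A{\left(a,O \right)} = \frac{O + a}{a - 24} = \frac{O + a}{-24 + a}$)
$\frac{43384}{A{\left(R,7 \left(-2\right) T \right)}} = \frac{43384}{\frac{1}{-24 + \sqrt{13}} \left(7 \left(-2\right) 0 + \sqrt{13}\right)} = \frac{43384}{\frac{1}{-24 + \sqrt{13}} \left(\left(-14\right) 0 + \sqrt{13}\right)} = \frac{43384}{\frac{1}{-24 + \sqrt{13}} \left(0 + \sqrt{13}\right)} = \frac{43384}{\frac{1}{-24 + \sqrt{13}} \sqrt{13}} = \frac{43384}{\sqrt{13} \frac{1}{-24 + \sqrt{13}}} = 43384 \frac{\sqrt{13} \left(-24 + \sqrt{13}\right)}{13} = \frac{43384 \sqrt{13} \left(-24 + \sqrt{13}\right)}{13}$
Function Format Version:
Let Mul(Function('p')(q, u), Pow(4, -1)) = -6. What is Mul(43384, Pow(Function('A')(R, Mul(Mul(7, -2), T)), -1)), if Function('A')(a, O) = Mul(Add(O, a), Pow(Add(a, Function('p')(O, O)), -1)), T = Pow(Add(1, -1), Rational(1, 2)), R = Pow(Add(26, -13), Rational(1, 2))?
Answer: Add(43384, Mul(Rational(-1041216, 13), Pow(13, Rational(1, 2)))) ≈ -2.4540e+5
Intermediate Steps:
Function('p')(q, u) = -24 (Function('p')(q, u) = Mul(4, -6) = -24)
R = Pow(13, Rational(1, 2)) ≈ 3.6056
T = 0 (T = Pow(0, Rational(1, 2)) = 0)
Function('A')(a, O) = Mul(Pow(Add(-24, a), -1), Add(O, a)) (Function('A')(a, O) = Mul(Add(O, a), Pow(Add(a, -24), -1)) = Mul(Add(O, a), Pow(Add(-24, a), -1)) = Mul(Pow(Add(-24, a), -1), Add(O, a)))
Mul(43384, Pow(Function('A')(R, Mul(Mul(7, -2), T)), -1)) = Mul(43384, Pow(Mul(Pow(Add(-24, Pow(13, Rational(1, 2))), -1), Add(Mul(Mul(7, -2), 0), Pow(13, Rational(1, 2)))), -1)) = Mul(43384, Pow(Mul(Pow(Add(-24, Pow(13, Rational(1, 2))), -1), Add(Mul(-14, 0), Pow(13, Rational(1, 2)))), -1)) = Mul(43384, Pow(Mul(Pow(Add(-24, Pow(13, Rational(1, 2))), -1), Add(0, Pow(13, Rational(1, 2)))), -1)) = Mul(43384, Pow(Mul(Pow(Add(-24, Pow(13, Rational(1, 2))), -1), Pow(13, Rational(1, 2))), -1)) = Mul(43384, Pow(Mul(Pow(13, Rational(1, 2)), Pow(Add(-24, Pow(13, Rational(1, 2))), -1)), -1)) = Mul(43384, Mul(Rational(1, 13), Pow(13, Rational(1, 2)), Add(-24, Pow(13, Rational(1, 2))))) = Mul(Rational(43384, 13), Pow(13, Rational(1, 2)), Add(-24, Pow(13, Rational(1, 2))))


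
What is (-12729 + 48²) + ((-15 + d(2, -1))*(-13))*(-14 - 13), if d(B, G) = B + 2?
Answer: -14286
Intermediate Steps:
d(B, G) = 2 + B
(-12729 + 48²) + ((-15 + d(2, -1))*(-13))*(-14 - 13) = (-12729 + 48²) + ((-15 + (2 + 2))*(-13))*(-14 - 13) = (-12729 + 2304) + ((-15 + 4)*(-13))*(-27) = -10425 - 11*(-13)*(-27) = -10425 + 143*(-27) = -10425 - 3861 = -14286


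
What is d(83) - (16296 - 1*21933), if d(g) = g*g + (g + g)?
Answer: 12692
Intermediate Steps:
d(g) = g² + 2*g
d(83) - (16296 - 1*21933) = 83*(2 + 83) - (16296 - 1*21933) = 83*85 - (16296 - 21933) = 7055 - 1*(-5637) = 7055 + 5637 = 12692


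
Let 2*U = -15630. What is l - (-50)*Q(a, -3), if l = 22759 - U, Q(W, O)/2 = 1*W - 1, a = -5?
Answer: 29974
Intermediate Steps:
U = -7815 (U = (1/2)*(-15630) = -7815)
Q(W, O) = -2 + 2*W (Q(W, O) = 2*(1*W - 1) = 2*(W - 1) = 2*(-1 + W) = -2 + 2*W)
l = 30574 (l = 22759 - 1*(-7815) = 22759 + 7815 = 30574)
l - (-50)*Q(a, -3) = 30574 - (-50)*(-2 + 2*(-5)) = 30574 - (-50)*(-2 - 10) = 30574 - (-50)*(-12) = 30574 - 1*600 = 30574 - 600 = 29974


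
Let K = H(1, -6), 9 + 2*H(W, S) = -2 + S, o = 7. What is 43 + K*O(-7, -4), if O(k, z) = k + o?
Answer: 43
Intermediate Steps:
H(W, S) = -11/2 + S/2 (H(W, S) = -9/2 + (-2 + S)/2 = -9/2 + (-1 + S/2) = -11/2 + S/2)
K = -17/2 (K = -11/2 + (½)*(-6) = -11/2 - 3 = -17/2 ≈ -8.5000)
O(k, z) = 7 + k (O(k, z) = k + 7 = 7 + k)
43 + K*O(-7, -4) = 43 - 17*(7 - 7)/2 = 43 - 17/2*0 = 43 + 0 = 43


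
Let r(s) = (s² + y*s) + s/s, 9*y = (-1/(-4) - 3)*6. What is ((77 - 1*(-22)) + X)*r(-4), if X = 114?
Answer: 5183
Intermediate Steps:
y = -11/6 (y = ((-1/(-4) - 3)*6)/9 = ((-1*(-¼) - 3)*6)/9 = ((¼ - 3)*6)/9 = (-11/4*6)/9 = (⅑)*(-33/2) = -11/6 ≈ -1.8333)
r(s) = 1 + s² - 11*s/6 (r(s) = (s² - 11*s/6) + s/s = (s² - 11*s/6) + 1 = 1 + s² - 11*s/6)
((77 - 1*(-22)) + X)*r(-4) = ((77 - 1*(-22)) + 114)*(1 + (-4)² - 11/6*(-4)) = ((77 + 22) + 114)*(1 + 16 + 22/3) = (99 + 114)*(73/3) = 213*(73/3) = 5183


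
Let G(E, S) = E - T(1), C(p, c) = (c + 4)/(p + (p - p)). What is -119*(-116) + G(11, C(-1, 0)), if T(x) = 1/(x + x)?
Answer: 27629/2 ≈ 13815.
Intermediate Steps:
T(x) = 1/(2*x)
C(p, c) = (4 + c)/p (C(p, c) = (4 + c)/(p + 0) = (4 + c)/p)
G(E, S) = -1/2 + E (G(E, S) = E - 1/(2*1) = E - 1/2 = -1/2 + E)
-119*(-116) + G(11, C(-1, 0)) = -119*(-116) + (-1/2 + 11) = 13804 + 21/2 = 27629/2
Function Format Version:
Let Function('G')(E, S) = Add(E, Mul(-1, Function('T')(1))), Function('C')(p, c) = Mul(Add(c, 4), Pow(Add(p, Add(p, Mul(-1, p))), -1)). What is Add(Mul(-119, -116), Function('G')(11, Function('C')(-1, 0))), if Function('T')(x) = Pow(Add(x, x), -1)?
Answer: Rational(27629, 2) ≈ 13815.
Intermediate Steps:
Function('T')(x) = Mul(Rational(1, 2), Pow(x, -1)) (Function('T')(x) = Pow(Mul(2, x), -1) = Mul(Rational(1, 2), Pow(x, -1)))
Function('C')(p, c) = Mul(Pow(p, -1), Add(4, c)) (Function('C')(p, c) = Mul(Add(4, c), Pow(Add(p, 0), -1)) = Mul(Add(4, c), Pow(p, -1)) = Mul(Pow(p, -1), Add(4, c)))
Function('G')(E, S) = Add(Rational(-1, 2), E) (Function('G')(E, S) = Add(E, Mul(-1, Mul(Rational(1, 2), Pow(1, -1)))) = Add(E, Mul(-1, Mul(Rational(1, 2), 1))) = Add(E, Mul(-1, Rational(1, 2))) = Add(E, Rational(-1, 2)) = Add(Rational(-1, 2), E))
Add(Mul(-119, -116), Function('G')(11, Function('C')(-1, 0))) = Add(Mul(-119, -116), Add(Rational(-1, 2), 11)) = Add(13804, Rational(21, 2)) = Rational(27629, 2)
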